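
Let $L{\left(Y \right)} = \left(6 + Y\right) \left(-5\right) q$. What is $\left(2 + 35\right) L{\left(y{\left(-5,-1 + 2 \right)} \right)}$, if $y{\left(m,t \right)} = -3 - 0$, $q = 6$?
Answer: $-3330$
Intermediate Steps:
$y{\left(m,t \right)} = -3$ ($y{\left(m,t \right)} = -3 + 0 = -3$)
$L{\left(Y \right)} = -180 - 30 Y$ ($L{\left(Y \right)} = \left(6 + Y\right) \left(-5\right) 6 = \left(-30 - 5 Y\right) 6 = -180 - 30 Y$)
$\left(2 + 35\right) L{\left(y{\left(-5,-1 + 2 \right)} \right)} = \left(2 + 35\right) \left(-180 - -90\right) = 37 \left(-180 + 90\right) = 37 \left(-90\right) = -3330$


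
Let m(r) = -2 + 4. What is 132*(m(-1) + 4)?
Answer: 792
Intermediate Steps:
m(r) = 2
132*(m(-1) + 4) = 132*(2 + 4) = 132*6 = 792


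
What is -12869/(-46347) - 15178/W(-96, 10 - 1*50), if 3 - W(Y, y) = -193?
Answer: -50066603/648858 ≈ -77.161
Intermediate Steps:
W(Y, y) = 196 (W(Y, y) = 3 - 1*(-193) = 3 + 193 = 196)
-12869/(-46347) - 15178/W(-96, 10 - 1*50) = -12869/(-46347) - 15178/196 = -12869*(-1/46347) - 15178*1/196 = 12869/46347 - 7589/98 = -50066603/648858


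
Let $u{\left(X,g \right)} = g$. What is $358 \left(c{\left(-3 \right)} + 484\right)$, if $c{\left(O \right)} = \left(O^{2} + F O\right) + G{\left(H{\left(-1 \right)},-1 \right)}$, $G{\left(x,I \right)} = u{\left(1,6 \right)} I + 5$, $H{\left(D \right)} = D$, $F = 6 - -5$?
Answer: $164322$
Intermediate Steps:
$F = 11$ ($F = 6 + 5 = 11$)
$G{\left(x,I \right)} = 5 + 6 I$ ($G{\left(x,I \right)} = 6 I + 5 = 5 + 6 I$)
$c{\left(O \right)} = -1 + O^{2} + 11 O$ ($c{\left(O \right)} = \left(O^{2} + 11 O\right) + \left(5 + 6 \left(-1\right)\right) = \left(O^{2} + 11 O\right) + \left(5 - 6\right) = \left(O^{2} + 11 O\right) - 1 = -1 + O^{2} + 11 O$)
$358 \left(c{\left(-3 \right)} + 484\right) = 358 \left(\left(-1 + \left(-3\right)^{2} + 11 \left(-3\right)\right) + 484\right) = 358 \left(\left(-1 + 9 - 33\right) + 484\right) = 358 \left(-25 + 484\right) = 358 \cdot 459 = 164322$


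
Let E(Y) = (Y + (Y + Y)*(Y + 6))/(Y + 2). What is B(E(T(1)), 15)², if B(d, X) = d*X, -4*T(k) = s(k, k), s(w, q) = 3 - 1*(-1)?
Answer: 27225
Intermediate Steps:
s(w, q) = 4 (s(w, q) = 3 + 1 = 4)
T(k) = -1 (T(k) = -¼*4 = -1)
E(Y) = (Y + 2*Y*(6 + Y))/(2 + Y) (E(Y) = (Y + (2*Y)*(6 + Y))/(2 + Y) = (Y + 2*Y*(6 + Y))/(2 + Y))
B(d, X) = X*d
B(E(T(1)), 15)² = (15*(-(13 + 2*(-1))/(2 - 1)))² = (15*(-1*(13 - 2)/1))² = (15*(-1*1*11))² = (15*(-11))² = (-165)² = 27225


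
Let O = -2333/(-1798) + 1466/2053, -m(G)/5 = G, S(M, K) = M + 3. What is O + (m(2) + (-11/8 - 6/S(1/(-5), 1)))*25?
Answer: -34720954999/103356232 ≈ -335.93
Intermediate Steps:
S(M, K) = 3 + M
m(G) = -5*G
O = 7425517/3691294 (O = -2333*(-1/1798) + 1466*(1/2053) = 2333/1798 + 1466/2053 = 7425517/3691294 ≈ 2.0116)
O + (m(2) + (-11/8 - 6/S(1/(-5), 1)))*25 = 7425517/3691294 + (-5*2 + (-11/8 - 6/(3 + 1/(-5))))*25 = 7425517/3691294 + (-10 + (-11*⅛ - 6/(3 - ⅕)))*25 = 7425517/3691294 + (-10 + (-11/8 - 6/14/5))*25 = 7425517/3691294 + (-10 + (-11/8 - 6*5/14))*25 = 7425517/3691294 + (-10 + (-11/8 - 15/7))*25 = 7425517/3691294 + (-10 - 197/56)*25 = 7425517/3691294 - 757/56*25 = 7425517/3691294 - 18925/56 = -34720954999/103356232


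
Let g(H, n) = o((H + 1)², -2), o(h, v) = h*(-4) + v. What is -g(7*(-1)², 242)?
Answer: 258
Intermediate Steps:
o(h, v) = v - 4*h (o(h, v) = -4*h + v = v - 4*h)
g(H, n) = -2 - 4*(1 + H)² (g(H, n) = -2 - 4*(H + 1)² = -2 - 4*(1 + H)²)
-g(7*(-1)², 242) = -(-2 - 4*(1 + 7*(-1)²)²) = -(-2 - 4*(1 + 7*1)²) = -(-2 - 4*(1 + 7)²) = -(-2 - 4*8²) = -(-2 - 4*64) = -(-2 - 256) = -1*(-258) = 258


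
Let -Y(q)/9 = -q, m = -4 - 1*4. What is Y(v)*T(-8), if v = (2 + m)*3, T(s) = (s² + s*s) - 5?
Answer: -19926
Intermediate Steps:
T(s) = -5 + 2*s² (T(s) = (s² + s²) - 5 = 2*s² - 5 = -5 + 2*s²)
m = -8 (m = -4 - 4 = -8)
v = -18 (v = (2 - 8)*3 = -6*3 = -18)
Y(q) = 9*q (Y(q) = -(-9)*q = 9*q)
Y(v)*T(-8) = (9*(-18))*(-5 + 2*(-8)²) = -162*(-5 + 2*64) = -162*(-5 + 128) = -162*123 = -19926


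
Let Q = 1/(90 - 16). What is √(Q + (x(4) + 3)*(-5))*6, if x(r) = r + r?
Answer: 3*I*√301106/37 ≈ 44.492*I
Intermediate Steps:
x(r) = 2*r
Q = 1/74 ≈ 0.013514
√(Q + (x(4) + 3)*(-5))*6 = √(1/74 + (2*4 + 3)*(-5))*6 = √(1/74 + (8 + 3)*(-5))*6 = √(1/74 + 11*(-5))*6 = √(1/74 - 55)*6 = √(-4069/74)*6 = (I*√301106/74)*6 = 3*I*√301106/37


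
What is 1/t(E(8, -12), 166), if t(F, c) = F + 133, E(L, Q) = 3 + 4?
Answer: 1/140 ≈ 0.0071429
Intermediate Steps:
E(L, Q) = 7
t(F, c) = 133 + F
1/t(E(8, -12), 166) = 1/(133 + 7) = 1/140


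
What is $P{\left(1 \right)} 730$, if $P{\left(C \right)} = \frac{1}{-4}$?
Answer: $- \frac{365}{2} \approx -182.5$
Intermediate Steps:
$P{\left(C \right)} = - \frac{1}{4}$
$P{\left(1 \right)} 730 = \left(- \frac{1}{4}\right) 730 = - \frac{365}{2}$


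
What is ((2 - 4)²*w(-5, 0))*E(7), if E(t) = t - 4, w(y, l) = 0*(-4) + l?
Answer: 0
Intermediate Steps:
w(y, l) = l (w(y, l) = 0 + l = l)
E(t) = -4 + t
((2 - 4)²*w(-5, 0))*E(7) = ((2 - 4)²*0)*(-4 + 7) = ((-2)²*0)*3 = (4*0)*3 = 0*3 = 0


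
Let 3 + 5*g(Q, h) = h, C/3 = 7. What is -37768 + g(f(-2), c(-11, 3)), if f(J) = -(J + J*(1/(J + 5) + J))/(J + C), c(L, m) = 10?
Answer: -188833/5 ≈ -37767.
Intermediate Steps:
C = 21 (C = 3*7 = 21)
f(J) = -(J + J*(J + 1/(5 + J)))/(21 + J) (f(J) = -(J + J*(1/(J + 5) + J))/(J + 21) = -(J + J*(1/(5 + J) + J))/(21 + J) = -(J + J*(J + 1/(5 + J)))/(21 + J))
g(Q, h) = -⅗ + h/5
-37768 + g(f(-2), c(-11, 3)) = -37768 + (-⅗ + (⅕)*10) = -37768 + (-⅗ + 2) = -37768 + 7/5 = -188833/5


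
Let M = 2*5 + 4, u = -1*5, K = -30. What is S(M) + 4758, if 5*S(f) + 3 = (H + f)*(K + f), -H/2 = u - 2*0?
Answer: 23403/5 ≈ 4680.6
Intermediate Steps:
u = -5
M = 14 (M = 10 + 4 = 14)
H = 10 (H = -2*(-5 - 2*0) = -2*(-5 - 1*0) = -2*(-5 + 0) = -2*(-5) = 10)
S(f) = -⅗ + (-30 + f)*(10 + f)/5 (S(f) = -⅗ + ((10 + f)*(-30 + f))/5 = -⅗ + ((-30 + f)*(10 + f))/5 = -⅗ + (-30 + f)*(10 + f)/5)
S(M) + 4758 = (-303/5 - 4*14 + (⅕)*14²) + 4758 = (-303/5 - 56 + (⅕)*196) + 4758 = (-303/5 - 56 + 196/5) + 4758 = -387/5 + 4758 = 23403/5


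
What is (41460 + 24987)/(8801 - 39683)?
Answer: -22149/10294 ≈ -2.1516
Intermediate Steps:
(41460 + 24987)/(8801 - 39683) = 66447/(-30882) = 66447*(-1/30882) = -22149/10294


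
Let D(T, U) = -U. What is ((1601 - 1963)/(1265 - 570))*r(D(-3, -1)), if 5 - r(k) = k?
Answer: -1448/695 ≈ -2.0835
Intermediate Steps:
r(k) = 5 - k
((1601 - 1963)/(1265 - 570))*r(D(-3, -1)) = ((1601 - 1963)/(1265 - 570))*(5 - (-1)*(-1)) = (-362/695)*(5 - 1*1) = (-362*1/695)*(5 - 1) = -362/695*4 = -1448/695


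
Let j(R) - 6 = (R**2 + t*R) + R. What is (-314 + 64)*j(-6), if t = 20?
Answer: 21000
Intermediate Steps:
j(R) = 6 + R**2 + 21*R (j(R) = 6 + ((R**2 + 20*R) + R) = 6 + (R**2 + 21*R) = 6 + R**2 + 21*R)
(-314 + 64)*j(-6) = (-314 + 64)*(6 + (-6)**2 + 21*(-6)) = -250*(6 + 36 - 126) = -250*(-84) = 21000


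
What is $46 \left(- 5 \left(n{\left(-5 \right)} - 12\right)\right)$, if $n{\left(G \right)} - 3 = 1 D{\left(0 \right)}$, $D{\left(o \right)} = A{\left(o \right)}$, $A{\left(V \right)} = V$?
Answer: $2070$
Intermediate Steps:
$D{\left(o \right)} = o$
$n{\left(G \right)} = 3$ ($n{\left(G \right)} = 3 + 1 \cdot 0 = 3 + 0 = 3$)
$46 \left(- 5 \left(n{\left(-5 \right)} - 12\right)\right) = 46 \left(- 5 \left(3 - 12\right)\right) = 46 \left(\left(-5\right) \left(-9\right)\right) = 46 \cdot 45 = 2070$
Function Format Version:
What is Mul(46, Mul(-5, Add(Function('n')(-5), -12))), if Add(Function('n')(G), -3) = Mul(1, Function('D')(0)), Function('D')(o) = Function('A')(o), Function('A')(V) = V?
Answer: 2070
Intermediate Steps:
Function('D')(o) = o
Function('n')(G) = 3 (Function('n')(G) = Add(3, Mul(1, 0)) = Add(3, 0) = 3)
Mul(46, Mul(-5, Add(Function('n')(-5), -12))) = Mul(46, Mul(-5, Add(3, -12))) = Mul(46, Mul(-5, -9)) = Mul(46, 45) = 2070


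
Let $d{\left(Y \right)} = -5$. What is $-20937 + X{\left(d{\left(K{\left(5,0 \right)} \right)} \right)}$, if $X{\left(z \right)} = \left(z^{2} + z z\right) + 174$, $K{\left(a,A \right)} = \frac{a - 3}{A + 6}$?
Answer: $-20713$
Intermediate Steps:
$K{\left(a,A \right)} = \frac{-3 + a}{6 + A}$
$X{\left(z \right)} = 174 + 2 z^{2}$ ($X{\left(z \right)} = \left(z^{2} + z^{2}\right) + 174 = 2 z^{2} + 174 = 174 + 2 z^{2}$)
$-20937 + X{\left(d{\left(K{\left(5,0 \right)} \right)} \right)} = -20937 + \left(174 + 2 \left(-5\right)^{2}\right) = -20937 + \left(174 + 2 \cdot 25\right) = -20937 + \left(174 + 50\right) = -20937 + 224 = -20713$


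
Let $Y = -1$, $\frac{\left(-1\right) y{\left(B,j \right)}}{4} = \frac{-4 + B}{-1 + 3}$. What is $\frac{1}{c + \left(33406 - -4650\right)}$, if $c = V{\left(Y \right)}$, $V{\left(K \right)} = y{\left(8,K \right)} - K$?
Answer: $\frac{1}{38049} \approx 2.6282 \cdot 10^{-5}$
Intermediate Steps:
$y{\left(B,j \right)} = 8 - 2 B$ ($y{\left(B,j \right)} = - 4 \frac{-4 + B}{-1 + 3} = - 4 \frac{-4 + B}{2} = - 4 \left(-4 + B\right) \frac{1}{2} = - 4 \left(-2 + \frac{B}{2}\right) = 8 - 2 B$)
$V{\left(K \right)} = -8 - K$ ($V{\left(K \right)} = \left(8 - 16\right) - K = -8 - K$)
$c = -7$ ($c = -8 - -1 = -8 + 1 = -7$)
$\frac{1}{c + \left(33406 - -4650\right)} = \frac{1}{-7 + \left(33406 - -4650\right)} = \frac{1}{-7 + \left(33406 + 4650\right)} = \frac{1}{-7 + 38056} = \frac{1}{38049}$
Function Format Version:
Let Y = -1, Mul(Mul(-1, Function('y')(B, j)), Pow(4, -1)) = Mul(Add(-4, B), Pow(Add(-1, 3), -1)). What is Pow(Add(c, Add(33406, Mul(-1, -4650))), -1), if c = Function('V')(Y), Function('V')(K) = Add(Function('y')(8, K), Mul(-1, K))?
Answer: Rational(1, 38049) ≈ 2.6282e-5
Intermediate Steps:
Function('y')(B, j) = Add(8, Mul(-2, B)) (Function('y')(B, j) = Mul(-4, Mul(Add(-4, B), Pow(Add(-1, 3), -1))) = Mul(-4, Mul(Add(-4, B), Pow(2, -1))) = Mul(-4, Mul(Add(-4, B), Rational(1, 2))) = Mul(-4, Add(-2, Mul(Rational(1, 2), B))) = Add(8, Mul(-2, B)))
Function('V')(K) = Add(-8, Mul(-1, K)) (Function('V')(K) = Add(Add(8, Mul(-2, 8)), Mul(-1, K)) = Add(Add(8, -16), Mul(-1, K)) = Add(-8, Mul(-1, K)))
c = -7 (c = Add(-8, Mul(-1, -1)) = Add(-8, 1) = -7)
Pow(Add(c, Add(33406, Mul(-1, -4650))), -1) = Pow(Add(-7, Add(33406, Mul(-1, -4650))), -1) = Pow(Add(-7, Add(33406, 4650)), -1) = Pow(Add(-7, 38056), -1) = Pow(38049, -1) = Rational(1, 38049)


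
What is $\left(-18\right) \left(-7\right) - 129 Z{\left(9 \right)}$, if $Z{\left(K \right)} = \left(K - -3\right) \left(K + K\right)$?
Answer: $-27738$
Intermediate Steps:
$Z{\left(K \right)} = 2 K \left(3 + K\right)$ ($Z{\left(K \right)} = \left(K + 3\right) 2 K = \left(3 + K\right) 2 K = 2 K \left(3 + K\right)$)
$\left(-18\right) \left(-7\right) - 129 Z{\left(9 \right)} = \left(-18\right) \left(-7\right) - 129 \cdot 2 \cdot 9 \left(3 + 9\right) = 126 - 129 \cdot 2 \cdot 9 \cdot 12 = 126 - 27864 = -27738$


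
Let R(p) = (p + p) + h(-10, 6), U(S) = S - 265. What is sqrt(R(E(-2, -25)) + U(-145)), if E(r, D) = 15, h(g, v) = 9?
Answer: I*sqrt(371) ≈ 19.261*I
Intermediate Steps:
U(S) = -265 + S
R(p) = 9 + 2*p (R(p) = (p + p) + 9 = 2*p + 9 = 9 + 2*p)
sqrt(R(E(-2, -25)) + U(-145)) = sqrt((9 + 2*15) + (-265 - 145)) = sqrt((9 + 30) - 410) = sqrt(39 - 410) = sqrt(-371) = I*sqrt(371)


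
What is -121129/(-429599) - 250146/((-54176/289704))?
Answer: 1945769649524645/1454622214 ≈ 1.3376e+6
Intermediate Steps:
-121129/(-429599) - 250146/((-54176/289704)) = -121129*(-1/429599) - 250146/((-54176*1/289704)) = 121129/429599 - 250146/(-6772/36213) = 121129/429599 - 250146*(-36213/6772) = 121129/429599 + 4529268549/3386 = 1945769649524645/1454622214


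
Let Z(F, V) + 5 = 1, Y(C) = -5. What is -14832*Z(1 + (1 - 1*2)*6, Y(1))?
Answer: 59328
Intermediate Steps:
Z(F, V) = -4 (Z(F, V) = -5 + 1 = -4)
-14832*Z(1 + (1 - 1*2)*6, Y(1)) = -14832*(-4) = 59328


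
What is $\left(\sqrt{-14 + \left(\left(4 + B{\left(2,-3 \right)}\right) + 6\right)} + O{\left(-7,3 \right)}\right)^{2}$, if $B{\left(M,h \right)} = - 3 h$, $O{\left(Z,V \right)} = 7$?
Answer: $\left(7 + \sqrt{5}\right)^{2} \approx 85.305$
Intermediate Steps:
$\left(\sqrt{-14 + \left(\left(4 + B{\left(2,-3 \right)}\right) + 6\right)} + O{\left(-7,3 \right)}\right)^{2} = \left(\sqrt{-14 + \left(\left(4 - -9\right) + 6\right)} + 7\right)^{2} = \left(\sqrt{-14 + \left(\left(4 + 9\right) + 6\right)} + 7\right)^{2} = \left(\sqrt{-14 + \left(13 + 6\right)} + 7\right)^{2} = \left(\sqrt{-14 + 19} + 7\right)^{2} = \left(\sqrt{5} + 7\right)^{2} = \left(7 + \sqrt{5}\right)^{2}$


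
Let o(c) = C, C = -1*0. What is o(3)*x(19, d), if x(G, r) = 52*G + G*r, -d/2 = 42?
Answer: 0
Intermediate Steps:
d = -84 (d = -2*42 = -84)
C = 0
o(c) = 0
o(3)*x(19, d) = 0*(19*(52 - 84)) = 0*(19*(-32)) = 0*(-608) = 0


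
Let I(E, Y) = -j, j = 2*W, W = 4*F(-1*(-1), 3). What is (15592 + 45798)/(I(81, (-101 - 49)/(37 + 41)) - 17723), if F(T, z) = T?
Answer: -8770/2533 ≈ -3.4623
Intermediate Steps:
W = 4 (W = 4*(-1*(-1)) = 4*1 = 4)
j = 8 (j = 2*4 = 8)
I(E, Y) = -8 (I(E, Y) = -1*8 = -8)
(15592 + 45798)/(I(81, (-101 - 49)/(37 + 41)) - 17723) = (15592 + 45798)/(-8 - 17723) = 61390/(-17731) = 61390*(-1/17731) = -8770/2533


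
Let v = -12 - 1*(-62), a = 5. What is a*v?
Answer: 250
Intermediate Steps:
v = 50 (v = -12 + 62 = 50)
a*v = 5*50 = 250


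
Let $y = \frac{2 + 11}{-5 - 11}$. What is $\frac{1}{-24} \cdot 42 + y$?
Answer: $- \frac{41}{16} \approx -2.5625$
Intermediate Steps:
$y = - \frac{13}{16}$ ($y = \frac{13}{-16} = 13 \left(- \frac{1}{16}\right) = - \frac{13}{16} \approx -0.8125$)
$\frac{1}{-24} \cdot 42 + y = \frac{1}{-24} \cdot 42 - \frac{13}{16} = \left(- \frac{1}{24}\right) 42 - \frac{13}{16} = - \frac{7}{4} - \frac{13}{16} = - \frac{41}{16}$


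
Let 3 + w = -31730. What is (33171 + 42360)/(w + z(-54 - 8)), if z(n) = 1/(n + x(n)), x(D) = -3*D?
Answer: -9365844/3934891 ≈ -2.3802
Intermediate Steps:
z(n) = -1/(2*n) (z(n) = 1/(n - 3*n) = 1/(-2*n) = -1/(2*n))
w = -31733 (w = -3 - 31730 = -31733)
(33171 + 42360)/(w + z(-54 - 8)) = (33171 + 42360)/(-31733 - 1/(2*(-54 - 8))) = 75531/(-31733 - ½/(-62)) = 75531/(-31733 - ½*(-1/62)) = 75531/(-31733 + 1/124) = 75531/(-3934891/124) = 75531*(-124/3934891) = -9365844/3934891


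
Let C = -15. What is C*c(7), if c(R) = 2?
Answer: -30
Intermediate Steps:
C*c(7) = -15*2 = -30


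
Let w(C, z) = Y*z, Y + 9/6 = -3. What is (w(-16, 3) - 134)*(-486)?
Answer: 71685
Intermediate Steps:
Y = -9/2 (Y = -3/2 - 3 = -9/2 ≈ -4.5000)
w(C, z) = -9*z/2
(w(-16, 3) - 134)*(-486) = (-9/2*3 - 134)*(-486) = (-27/2 - 134)*(-486) = -295/2*(-486) = 71685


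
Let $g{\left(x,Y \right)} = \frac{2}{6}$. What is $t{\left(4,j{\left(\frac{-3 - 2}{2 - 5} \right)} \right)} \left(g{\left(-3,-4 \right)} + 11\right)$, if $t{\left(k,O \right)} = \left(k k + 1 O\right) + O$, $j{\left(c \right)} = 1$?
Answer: $204$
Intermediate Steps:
$g{\left(x,Y \right)} = \frac{1}{3}$ ($g{\left(x,Y \right)} = 2 \cdot \frac{1}{6} = \frac{1}{3}$)
$t{\left(k,O \right)} = k^{2} + 2 O$ ($t{\left(k,O \right)} = \left(k^{2} + O\right) + O = \left(O + k^{2}\right) + O = k^{2} + 2 O$)
$t{\left(4,j{\left(\frac{-3 - 2}{2 - 5} \right)} \right)} \left(g{\left(-3,-4 \right)} + 11\right) = \left(4^{2} + 2 \cdot 1\right) \left(\frac{1}{3} + 11\right) = \left(16 + 2\right) \frac{34}{3} = 18 \cdot \frac{34}{3} = 204$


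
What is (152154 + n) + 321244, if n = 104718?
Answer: 578116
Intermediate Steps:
(152154 + n) + 321244 = (152154 + 104718) + 321244 = 256872 + 321244 = 578116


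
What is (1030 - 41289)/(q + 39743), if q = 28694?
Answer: -40259/68437 ≈ -0.58826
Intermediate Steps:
(1030 - 41289)/(q + 39743) = (1030 - 41289)/(28694 + 39743) = -40259/68437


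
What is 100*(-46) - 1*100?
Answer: -4700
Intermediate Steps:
100*(-46) - 1*100 = -4600 - 100 = -4700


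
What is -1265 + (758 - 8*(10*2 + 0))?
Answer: -667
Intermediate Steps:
-1265 + (758 - 8*(10*2 + 0)) = -1265 + (758 - 8*(20 + 0)) = -1265 + (758 - 8*20) = -1265 + (758 - 1*160) = -1265 + (758 - 160) = -1265 + 598 = -667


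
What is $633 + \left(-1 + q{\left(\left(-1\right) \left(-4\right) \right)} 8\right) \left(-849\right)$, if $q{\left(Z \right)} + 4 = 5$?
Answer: $-5310$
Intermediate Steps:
$q{\left(Z \right)} = 1$ ($q{\left(Z \right)} = -4 + 5 = 1$)
$633 + \left(-1 + q{\left(\left(-1\right) \left(-4\right) \right)} 8\right) \left(-849\right) = 633 + \left(-1 + 1 \cdot 8\right) \left(-849\right) = 633 + \left(-1 + 8\right) \left(-849\right) = 633 + 7 \left(-849\right) = 633 - 5943 = -5310$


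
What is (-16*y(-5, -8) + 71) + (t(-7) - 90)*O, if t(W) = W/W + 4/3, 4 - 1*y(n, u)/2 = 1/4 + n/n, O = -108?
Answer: 9451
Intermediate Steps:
y(n, u) = 11/2 (y(n, u) = 8 - 2*(1/4 + n/n) = 8 - 2*(1*(¼) + 1) = 8 - 2*(¼ + 1) = 8 - 2*5/4 = 8 - 5/2 = 11/2)
t(W) = 7/3 (t(W) = 1 + 4*(⅓) = 1 + 4/3 = 7/3)
(-16*y(-5, -8) + 71) + (t(-7) - 90)*O = (-16*11/2 + 71) + (7/3 - 90)*(-108) = (-88 + 71) - 263/3*(-108) = -17 + 9468 = 9451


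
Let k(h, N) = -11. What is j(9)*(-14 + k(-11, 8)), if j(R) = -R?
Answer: 225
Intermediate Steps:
j(9)*(-14 + k(-11, 8)) = (-1*9)*(-14 - 11) = -9*(-25) = 225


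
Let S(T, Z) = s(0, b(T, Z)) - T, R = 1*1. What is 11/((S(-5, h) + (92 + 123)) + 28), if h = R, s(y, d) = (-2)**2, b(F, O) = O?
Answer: 11/252 ≈ 0.043651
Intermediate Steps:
s(y, d) = 4
R = 1
h = 1
S(T, Z) = 4 - T
11/((S(-5, h) + (92 + 123)) + 28) = 11/(((4 - 1*(-5)) + (92 + 123)) + 28) = 11/(((4 + 5) + 215) + 28) = 11/((9 + 215) + 28) = 11/(224 + 28) = 11/252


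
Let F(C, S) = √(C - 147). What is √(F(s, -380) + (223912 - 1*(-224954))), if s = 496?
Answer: √(448866 + √349) ≈ 669.99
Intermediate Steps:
F(C, S) = √(-147 + C)
√(F(s, -380) + (223912 - 1*(-224954))) = √(√(-147 + 496) + (223912 - 1*(-224954))) = √(√349 + (223912 + 224954)) = √(√349 + 448866) = √(448866 + √349)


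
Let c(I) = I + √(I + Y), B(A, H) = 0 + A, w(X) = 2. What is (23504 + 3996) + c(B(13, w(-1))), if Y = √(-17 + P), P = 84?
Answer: 27513 + √(13 + √67) ≈ 27518.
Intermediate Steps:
Y = √67 (Y = √(-17 + 84) = √67 ≈ 8.1853)
B(A, H) = A
c(I) = I + √(I + √67)
(23504 + 3996) + c(B(13, w(-1))) = (23504 + 3996) + (13 + √(13 + √67)) = 27500 + (13 + √(13 + √67)) = 27513 + √(13 + √67)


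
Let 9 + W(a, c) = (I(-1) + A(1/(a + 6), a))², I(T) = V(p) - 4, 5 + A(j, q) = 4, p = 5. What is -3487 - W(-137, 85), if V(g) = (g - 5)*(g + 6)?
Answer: -3503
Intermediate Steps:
A(j, q) = -1 (A(j, q) = -5 + 4 = -1)
V(g) = (-5 + g)*(6 + g)
I(T) = -4 (I(T) = (-30 + 5 + 5²) - 4 = (-30 + 5 + 25) - 4 = 0 - 4 = -4)
W(a, c) = 16 (W(a, c) = -9 + (-4 - 1)² = -9 + (-5)² = -9 + 25 = 16)
-3487 - W(-137, 85) = -3487 - 1*16 = -3487 - 16 = -3503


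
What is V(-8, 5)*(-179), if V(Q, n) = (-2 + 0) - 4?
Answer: 1074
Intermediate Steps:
V(Q, n) = -6 (V(Q, n) = -2 - 4 = -6)
V(-8, 5)*(-179) = -6*(-179) = 1074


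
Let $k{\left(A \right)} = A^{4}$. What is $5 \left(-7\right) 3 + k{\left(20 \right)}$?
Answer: $159895$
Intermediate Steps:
$5 \left(-7\right) 3 + k{\left(20 \right)} = 5 \left(-7\right) 3 + 20^{4} = \left(-35\right) 3 + 160000 = -105 + 160000 = 159895$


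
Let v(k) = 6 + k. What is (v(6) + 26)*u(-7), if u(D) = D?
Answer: -266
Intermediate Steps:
(v(6) + 26)*u(-7) = ((6 + 6) + 26)*(-7) = (12 + 26)*(-7) = 38*(-7) = -266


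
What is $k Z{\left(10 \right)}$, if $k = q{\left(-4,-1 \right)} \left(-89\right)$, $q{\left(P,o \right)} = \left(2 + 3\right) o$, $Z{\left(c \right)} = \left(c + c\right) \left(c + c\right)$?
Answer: $178000$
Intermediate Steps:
$Z{\left(c \right)} = 4 c^{2}$ ($Z{\left(c \right)} = 2 c 2 c = 4 c^{2}$)
$q{\left(P,o \right)} = 5 o$
$k = 445$ ($k = 5 \left(-1\right) \left(-89\right) = \left(-5\right) \left(-89\right) = 445$)
$k Z{\left(10 \right)} = 445 \cdot 4 \cdot 10^{2} = 445 \cdot 4 \cdot 100 = 445 \cdot 400 = 178000$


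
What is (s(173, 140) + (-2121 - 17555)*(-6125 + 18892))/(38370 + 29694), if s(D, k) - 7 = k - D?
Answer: -41867253/11344 ≈ -3690.7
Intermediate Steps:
s(D, k) = 7 + k - D (s(D, k) = 7 + (k - D) = 7 + k - D)
(s(173, 140) + (-2121 - 17555)*(-6125 + 18892))/(38370 + 29694) = ((7 + 140 - 1*173) + (-2121 - 17555)*(-6125 + 18892))/(38370 + 29694) = ((7 + 140 - 173) - 19676*12767)/68064 = (-26 - 251203492)*(1/68064) = -251203518*1/68064 = -41867253/11344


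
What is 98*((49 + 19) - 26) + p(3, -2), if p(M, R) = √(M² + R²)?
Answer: 4116 + √13 ≈ 4119.6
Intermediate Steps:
98*((49 + 19) - 26) + p(3, -2) = 98*((49 + 19) - 26) + √(3² + (-2)²) = 98*(68 - 26) + √(9 + 4) = 98*42 + √13 = 4116 + √13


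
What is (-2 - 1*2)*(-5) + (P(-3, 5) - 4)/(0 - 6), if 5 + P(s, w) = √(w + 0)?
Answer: 43/2 - √5/6 ≈ 21.127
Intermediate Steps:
P(s, w) = -5 + √w (P(s, w) = -5 + √(w + 0) = -5 + √w)
(-2 - 1*2)*(-5) + (P(-3, 5) - 4)/(0 - 6) = (-2 - 1*2)*(-5) + ((-5 + √5) - 4)/(0 - 6) = (-2 - 2)*(-5) + (-9 + √5)/(-6) = -4*(-5) + (-9 + √5)*(-⅙) = 20 + (3/2 - √5/6) = 43/2 - √5/6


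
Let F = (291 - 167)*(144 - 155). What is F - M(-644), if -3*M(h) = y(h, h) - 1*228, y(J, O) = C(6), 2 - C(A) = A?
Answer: -4324/3 ≈ -1441.3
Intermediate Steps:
C(A) = 2 - A
F = -1364 (F = 124*(-11) = -1364)
y(J, O) = -4 (y(J, O) = 2 - 1*6 = 2 - 6 = -4)
M(h) = 232/3 (M(h) = -(-4 - 1*228)/3 = -(-4 - 228)/3 = -1/3*(-232) = 232/3)
F - M(-644) = -1364 - 1*232/3 = -1364 - 232/3 = -4324/3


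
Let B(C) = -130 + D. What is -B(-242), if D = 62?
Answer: 68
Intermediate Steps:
B(C) = -68 (B(C) = -130 + 62 = -68)
-B(-242) = -1*(-68) = 68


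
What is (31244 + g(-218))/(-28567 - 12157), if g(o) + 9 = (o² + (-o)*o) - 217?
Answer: -15509/20362 ≈ -0.76166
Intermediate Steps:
g(o) = -226 (g(o) = -9 + ((o² + (-o)*o) - 217) = -9 + ((o² - o²) - 217) = -9 + (0 - 217) = -9 - 217 = -226)
(31244 + g(-218))/(-28567 - 12157) = (31244 - 226)/(-28567 - 12157) = 31018/(-40724) = 31018*(-1/40724) = -15509/20362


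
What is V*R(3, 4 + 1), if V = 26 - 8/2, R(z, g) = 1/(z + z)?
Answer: 11/3 ≈ 3.6667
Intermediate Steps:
R(z, g) = 1/(2*z)
V = 22 (V = 26 - 8/2 = 26 - 1*4 = 26 - 4 = 22)
V*R(3, 4 + 1) = 22*((1/2)/3) = 22*((1/2)*(1/3)) = 22*(1/6) = 11/3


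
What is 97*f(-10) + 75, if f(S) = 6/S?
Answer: 84/5 ≈ 16.800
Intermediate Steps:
97*f(-10) + 75 = 97*(6/(-10)) + 75 = 97*(6*(-1/10)) + 75 = 97*(-3/5) + 75 = -291/5 + 75 = 84/5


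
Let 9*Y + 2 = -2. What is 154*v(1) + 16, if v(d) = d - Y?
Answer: 2146/9 ≈ 238.44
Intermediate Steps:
Y = -4/9 (Y = -2/9 + (⅑)*(-2) = -2/9 - 2/9 = -4/9 ≈ -0.44444)
v(d) = 4/9 + d (v(d) = d - 1*(-4/9) = d + 4/9 = 4/9 + d)
154*v(1) + 16 = 154*(4/9 + 1) + 16 = 154*(13/9) + 16 = 2002/9 + 16 = 2146/9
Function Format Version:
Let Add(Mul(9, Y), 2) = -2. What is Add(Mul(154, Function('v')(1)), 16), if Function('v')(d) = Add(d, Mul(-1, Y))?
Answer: Rational(2146, 9) ≈ 238.44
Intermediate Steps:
Y = Rational(-4, 9) (Y = Add(Rational(-2, 9), Mul(Rational(1, 9), -2)) = Add(Rational(-2, 9), Rational(-2, 9)) = Rational(-4, 9) ≈ -0.44444)
Function('v')(d) = Add(Rational(4, 9), d) (Function('v')(d) = Add(d, Mul(-1, Rational(-4, 9))) = Add(d, Rational(4, 9)) = Add(Rational(4, 9), d))
Add(Mul(154, Function('v')(1)), 16) = Add(Mul(154, Add(Rational(4, 9), 1)), 16) = Add(Mul(154, Rational(13, 9)), 16) = Add(Rational(2002, 9), 16) = Rational(2146, 9)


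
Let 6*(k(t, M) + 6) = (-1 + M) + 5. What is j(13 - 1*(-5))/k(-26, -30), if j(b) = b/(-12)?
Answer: 9/62 ≈ 0.14516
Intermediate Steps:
j(b) = -b/12 (j(b) = b*(-1/12) = -b/12)
k(t, M) = -16/3 + M/6 (k(t, M) = -6 + ((-1 + M) + 5)/6 = -6 + (4 + M)/6 = -6 + (⅔ + M/6) = -16/3 + M/6)
j(13 - 1*(-5))/k(-26, -30) = (-(13 - 1*(-5))/12)/(-16/3 + (⅙)*(-30)) = (-(13 + 5)/12)/(-16/3 - 5) = (-1/12*18)/(-31/3) = -3/2*(-3/31) = 9/62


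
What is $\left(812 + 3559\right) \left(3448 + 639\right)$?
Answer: $17864277$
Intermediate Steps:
$\left(812 + 3559\right) \left(3448 + 639\right) = 4371 \cdot 4087 = 17864277$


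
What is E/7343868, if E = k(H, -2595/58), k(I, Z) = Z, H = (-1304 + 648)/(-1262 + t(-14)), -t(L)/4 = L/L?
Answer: -865/141981448 ≈ -6.0923e-6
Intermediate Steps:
t(L) = -4 (t(L) = -4*L/L = -4*1 = -4)
H = 328/633 (H = (-1304 + 648)/(-1262 - 4) = -656/(-1266) = -656*(-1/1266) = 328/633 ≈ 0.51817)
E = -2595/58 ≈ -44.741
E/7343868 = -2595/58/7343868 = -2595/58*1/7343868 = -865/141981448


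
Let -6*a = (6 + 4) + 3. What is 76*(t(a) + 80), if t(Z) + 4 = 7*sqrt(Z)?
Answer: 5776 + 266*I*sqrt(78)/3 ≈ 5776.0 + 783.08*I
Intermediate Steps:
a = -13/6 (a = -((6 + 4) + 3)/6 = -(10 + 3)/6 = -1/6*13 = -13/6 ≈ -2.1667)
t(Z) = -4 + 7*sqrt(Z)
76*(t(a) + 80) = 76*((-4 + 7*sqrt(-13/6)) + 80) = 76*((-4 + 7*(I*sqrt(78)/6)) + 80) = 76*((-4 + 7*I*sqrt(78)/6) + 80) = 76*(76 + 7*I*sqrt(78)/6) = 5776 + 266*I*sqrt(78)/3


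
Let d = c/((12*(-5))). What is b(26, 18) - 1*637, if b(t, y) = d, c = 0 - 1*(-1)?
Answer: -38221/60 ≈ -637.02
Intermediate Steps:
c = 1 (c = 0 + 1 = 1)
d = -1/60 (d = 1/(12*(-5)) = 1/(-60) = 1*(-1/60) = -1/60 ≈ -0.016667)
b(t, y) = -1/60
b(26, 18) - 1*637 = -1/60 - 1*637 = -1/60 - 637 = -38221/60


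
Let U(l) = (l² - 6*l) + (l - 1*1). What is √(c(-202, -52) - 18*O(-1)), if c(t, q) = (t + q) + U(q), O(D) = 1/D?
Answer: 3*√303 ≈ 52.221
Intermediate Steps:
O(D) = 1/D
U(l) = -1 + l² - 5*l (U(l) = (l² - 6*l) + (l - 1) = (l² - 6*l) + (-1 + l) = -1 + l² - 5*l)
c(t, q) = -1 + t + q² - 4*q (c(t, q) = (t + q) + (-1 + q² - 5*q) = (q + t) + (-1 + q² - 5*q) = -1 + t + q² - 4*q)
√(c(-202, -52) - 18*O(-1)) = √((-1 - 202 + (-52)² - 4*(-52)) - 18/(-1)) = √((-1 - 202 + 2704 + 208) - 18*(-1)) = √(2709 + 18) = √2727 = 3*√303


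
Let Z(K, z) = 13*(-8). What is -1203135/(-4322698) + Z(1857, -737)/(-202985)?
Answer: 244667918567/877442853530 ≈ 0.27884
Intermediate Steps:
Z(K, z) = -104
-1203135/(-4322698) + Z(1857, -737)/(-202985) = -1203135/(-4322698) - 104/(-202985) = -1203135*(-1/4322698) - 104*(-1/202985) = 1203135/4322698 + 104/202985 = 244667918567/877442853530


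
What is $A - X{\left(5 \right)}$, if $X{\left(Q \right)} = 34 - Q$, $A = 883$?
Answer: $854$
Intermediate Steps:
$A - X{\left(5 \right)} = 883 - \left(34 - 5\right) = 883 - 29 = 854$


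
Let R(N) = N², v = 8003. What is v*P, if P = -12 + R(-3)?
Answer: -24009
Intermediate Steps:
P = -3 (P = -12 + (-3)² = -12 + 9 = -3)
v*P = 8003*(-3) = -24009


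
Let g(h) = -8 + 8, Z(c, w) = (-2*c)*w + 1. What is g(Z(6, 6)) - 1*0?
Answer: 0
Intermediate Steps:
Z(c, w) = 1 - 2*c*w (Z(c, w) = -2*c*w + 1 = 1 - 2*c*w)
g(h) = 0
g(Z(6, 6)) - 1*0 = 0 - 1*0 = 0 + 0 = 0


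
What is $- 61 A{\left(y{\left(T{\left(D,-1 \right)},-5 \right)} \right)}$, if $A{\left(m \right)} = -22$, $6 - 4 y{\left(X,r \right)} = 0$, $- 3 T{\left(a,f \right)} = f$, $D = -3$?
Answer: $1342$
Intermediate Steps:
$T{\left(a,f \right)} = - \frac{f}{3}$
$y{\left(X,r \right)} = \frac{3}{2}$ ($y{\left(X,r \right)} = \frac{3}{2} - 0 = \frac{3}{2} + 0 = \frac{3}{2}$)
$- 61 A{\left(y{\left(T{\left(D,-1 \right)},-5 \right)} \right)} = \left(-61\right) \left(-22\right) = 1342$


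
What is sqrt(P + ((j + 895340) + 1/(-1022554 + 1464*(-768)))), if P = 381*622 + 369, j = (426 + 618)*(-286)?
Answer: sqrt(3844570465917970546)/2146906 ≈ 913.29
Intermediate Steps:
j = -298584 (j = 1044*(-286) = -298584)
P = 237351 (P = 236982 + 369 = 237351)
sqrt(P + ((j + 895340) + 1/(-1022554 + 1464*(-768)))) = sqrt(237351 + ((-298584 + 895340) + 1/(-1022554 + 1464*(-768)))) = sqrt(237351 + (596756 + 1/(-1022554 - 1124352))) = sqrt(237351 + (596756 + 1/(-2146906))) = sqrt(237351 + (596756 - 1/2146906)) = sqrt(237351 + 1281179036935/2146906) = sqrt(1790749322941/2146906) = sqrt(3844570465917970546)/2146906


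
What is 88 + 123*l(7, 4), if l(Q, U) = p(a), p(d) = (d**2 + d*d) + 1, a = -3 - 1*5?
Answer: 15955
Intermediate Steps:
a = -8 (a = -3 - 5 = -8)
p(d) = 1 + 2*d**2 (p(d) = (d**2 + d**2) + 1 = 2*d**2 + 1 = 1 + 2*d**2)
l(Q, U) = 129 (l(Q, U) = 1 + 2*(-8)**2 = 1 + 2*64 = 1 + 128 = 129)
88 + 123*l(7, 4) = 88 + 123*129 = 88 + 15867 = 15955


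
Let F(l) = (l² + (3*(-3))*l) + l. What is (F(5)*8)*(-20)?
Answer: 2400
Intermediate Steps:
F(l) = l² - 8*l (F(l) = (l² - 9*l) + l = l² - 8*l)
(F(5)*8)*(-20) = ((5*(-8 + 5))*8)*(-20) = ((5*(-3))*8)*(-20) = -15*8*(-20) = -120*(-20) = 2400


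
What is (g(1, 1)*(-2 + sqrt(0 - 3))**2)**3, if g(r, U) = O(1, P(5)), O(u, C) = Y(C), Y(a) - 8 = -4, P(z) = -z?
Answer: -9152 + 11520*I*sqrt(3) ≈ -9152.0 + 19953.0*I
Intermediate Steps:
Y(a) = 4 (Y(a) = 8 - 4 = 4)
O(u, C) = 4
g(r, U) = 4
(g(1, 1)*(-2 + sqrt(0 - 3))**2)**3 = (4*(-2 + sqrt(0 - 3))**2)**3 = (4*(-2 + sqrt(-3))**2)**3 = (4*(-2 + I*sqrt(3))**2)**3 = 64*(-2 + I*sqrt(3))**6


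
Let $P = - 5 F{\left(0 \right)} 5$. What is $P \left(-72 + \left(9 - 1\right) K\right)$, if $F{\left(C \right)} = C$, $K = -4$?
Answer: $0$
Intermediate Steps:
$P = 0$ ($P = - 5 \cdot 0 \cdot 5 = \left(-5\right) 0 = 0$)
$P \left(-72 + \left(9 - 1\right) K\right) = 0 \left(-72 + \left(9 - 1\right) \left(-4\right)\right) = 0 \left(-72 + 8 \left(-4\right)\right) = 0 \left(-72 - 32\right) = 0 \left(-104\right) = 0$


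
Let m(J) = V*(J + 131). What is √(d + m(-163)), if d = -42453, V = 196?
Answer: 5*I*√1949 ≈ 220.74*I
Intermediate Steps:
m(J) = 25676 + 196*J (m(J) = 196*(J + 131) = 196*(131 + J) = 25676 + 196*J)
√(d + m(-163)) = √(-42453 + (25676 + 196*(-163))) = √(-42453 + (25676 - 31948)) = √(-42453 - 6272) = √(-48725) = 5*I*√1949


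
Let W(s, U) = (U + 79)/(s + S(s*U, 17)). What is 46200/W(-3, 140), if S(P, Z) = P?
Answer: -6514200/73 ≈ -89236.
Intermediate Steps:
W(s, U) = (79 + U)/(s + U*s) (W(s, U) = (U + 79)/(s + s*U) = (79 + U)/(s + U*s))
46200/W(-3, 140) = 46200/(((79 + 140)/((-3)*(1 + 140)))) = 46200/((-1/3*219/141)) = 46200/((-1/3*1/141*219)) = 46200/(-73/141) = 46200*(-141/73) = -6514200/73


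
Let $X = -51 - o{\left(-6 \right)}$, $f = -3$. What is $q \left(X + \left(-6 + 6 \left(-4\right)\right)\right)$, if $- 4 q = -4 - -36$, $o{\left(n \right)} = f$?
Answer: $624$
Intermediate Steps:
$o{\left(n \right)} = -3$
$X = -48$ ($X = -51 - -3 = -51 + 3 = -48$)
$q = -8$ ($q = - \frac{-4 - -36}{4} = - \frac{-4 + 36}{4} = \left(- \frac{1}{4}\right) 32 = -8$)
$q \left(X + \left(-6 + 6 \left(-4\right)\right)\right) = - 8 \left(-48 + \left(-6 + 6 \left(-4\right)\right)\right) = - 8 \left(-48 - 30\right) = \left(-8\right) \left(-78\right) = 624$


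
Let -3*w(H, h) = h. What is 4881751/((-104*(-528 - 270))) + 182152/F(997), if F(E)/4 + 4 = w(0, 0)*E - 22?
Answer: -20067935/11856 ≈ -1692.6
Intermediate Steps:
w(H, h) = -h/3
F(E) = -104 (F(E) = -16 + 4*((-1/3*0)*E - 22) = -16 + 4*(0*E - 22) = -16 + 4*(0 - 22) = -16 + 4*(-22) = -16 - 88 = -104)
4881751/((-104*(-528 - 270))) + 182152/F(997) = 4881751/((-104*(-528 - 270))) + 182152/(-104) = 4881751/((-104*(-798))) + 182152*(-1/104) = 4881751/82992 - 22769/13 = 4881751*(1/82992) - 22769/13 = 697393/11856 - 22769/13 = -20067935/11856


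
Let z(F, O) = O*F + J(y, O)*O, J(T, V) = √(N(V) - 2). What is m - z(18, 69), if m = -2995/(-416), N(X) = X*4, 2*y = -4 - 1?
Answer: -513677/416 - 69*√274 ≈ -2377.0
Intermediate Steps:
y = -5/2 (y = (-4 - 1)/2 = (½)*(-5) = -5/2 ≈ -2.5000)
N(X) = 4*X
J(T, V) = √(-2 + 4*V) (J(T, V) = √(4*V - 2) = √(-2 + 4*V))
z(F, O) = F*O + O*√(-2 + 4*O) (z(F, O) = O*F + √(-2 + 4*O)*O = F*O + O*√(-2 + 4*O))
m = 2995/416 (m = -2995*(-1/416) = 2995/416 ≈ 7.1995)
m - z(18, 69) = 2995/416 - 69*(18 + √(-2 + 4*69)) = 2995/416 - 69*(18 + √(-2 + 276)) = 2995/416 - 69*(18 + √274) = 2995/416 - (1242 + 69*√274) = 2995/416 + (-1242 - 69*√274) = -513677/416 - 69*√274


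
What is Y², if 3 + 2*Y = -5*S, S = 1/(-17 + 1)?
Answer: 1849/1024 ≈ 1.8057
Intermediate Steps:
S = -1/16 (S = 1/(-16) = -1/16 ≈ -0.062500)
Y = -43/32 (Y = -3/2 + (-5*(-1/16))/2 = -3/2 + (½)*(5/16) = -3/2 + 5/32 = -43/32 ≈ -1.3438)
Y² = (-43/32)² = 1849/1024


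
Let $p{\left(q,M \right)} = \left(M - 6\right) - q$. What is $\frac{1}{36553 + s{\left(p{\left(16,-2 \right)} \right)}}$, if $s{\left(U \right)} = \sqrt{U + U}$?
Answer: $\frac{36553}{1336121857} - \frac{4 i \sqrt{3}}{1336121857} \approx 2.7358 \cdot 10^{-5} - 5.1853 \cdot 10^{-9} i$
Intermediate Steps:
$p{\left(q,M \right)} = -6 + M - q$ ($p{\left(q,M \right)} = \left(-6 + M\right) - q = -6 + M - q$)
$s{\left(U \right)} = \sqrt{2} \sqrt{U}$ ($s{\left(U \right)} = \sqrt{2 U} = \sqrt{2} \sqrt{U}$)
$\frac{1}{36553 + s{\left(p{\left(16,-2 \right)} \right)}} = \frac{1}{36553 + \sqrt{2} \sqrt{-6 - 2 - 16}} = \frac{1}{36553 + \sqrt{2} \sqrt{-24}} = \frac{1}{36553 + \sqrt{2} \cdot 2 i \sqrt{6}} = \frac{1}{36553 + 4 i \sqrt{3}}$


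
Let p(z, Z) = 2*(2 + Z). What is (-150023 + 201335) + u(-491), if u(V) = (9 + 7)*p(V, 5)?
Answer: 51536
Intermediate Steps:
p(z, Z) = 4 + 2*Z
u(V) = 224 (u(V) = (9 + 7)*(4 + 2*5) = 16*(4 + 10) = 16*14 = 224)
(-150023 + 201335) + u(-491) = (-150023 + 201335) + 224 = 51312 + 224 = 51536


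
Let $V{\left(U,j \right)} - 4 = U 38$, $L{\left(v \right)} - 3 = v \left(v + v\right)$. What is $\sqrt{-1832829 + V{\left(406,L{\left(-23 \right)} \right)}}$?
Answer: $81 i \sqrt{277} \approx 1348.1 i$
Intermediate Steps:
$L{\left(v \right)} = 3 + 2 v^{2}$ ($L{\left(v \right)} = 3 + v \left(v + v\right) = 3 + v 2 v = 3 + 2 v^{2}$)
$V{\left(U,j \right)} = 4 + 38 U$ ($V{\left(U,j \right)} = 4 + U 38 = 4 + 38 U$)
$\sqrt{-1832829 + V{\left(406,L{\left(-23 \right)} \right)}} = \sqrt{-1832829 + \left(4 + 38 \cdot 406\right)} = \sqrt{-1832829 + \left(4 + 15428\right)} = \sqrt{-1832829 + 15432} = \sqrt{-1817397} = 81 i \sqrt{277}$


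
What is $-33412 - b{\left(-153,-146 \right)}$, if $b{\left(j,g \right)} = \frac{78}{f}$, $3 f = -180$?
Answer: $- \frac{334107}{10} \approx -33411.0$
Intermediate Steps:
$f = -60$ ($f = \frac{1}{3} \left(-180\right) = -60$)
$b{\left(j,g \right)} = - \frac{13}{10}$ ($b{\left(j,g \right)} = \frac{78}{-60} = 78 \left(- \frac{1}{60}\right) = - \frac{13}{10}$)
$-33412 - b{\left(-153,-146 \right)} = -33412 - - \frac{13}{10} = -33412 + \frac{13}{10} = - \frac{334107}{10}$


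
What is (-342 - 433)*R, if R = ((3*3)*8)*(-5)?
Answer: 279000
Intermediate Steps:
R = -360 (R = (9*8)*(-5) = 72*(-5) = -360)
(-342 - 433)*R = (-342 - 433)*(-360) = -775*(-360) = 279000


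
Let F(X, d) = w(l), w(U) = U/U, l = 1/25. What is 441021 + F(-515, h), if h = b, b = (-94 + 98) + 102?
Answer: 441022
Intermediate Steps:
l = 1/25 ≈ 0.040000
b = 106 (b = 4 + 102 = 106)
h = 106
w(U) = 1
F(X, d) = 1
441021 + F(-515, h) = 441021 + 1 = 441022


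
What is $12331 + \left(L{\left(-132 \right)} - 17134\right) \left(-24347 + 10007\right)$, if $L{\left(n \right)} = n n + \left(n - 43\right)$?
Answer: $-1636769$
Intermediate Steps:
$L{\left(n \right)} = -43 + n + n^{2}$ ($L{\left(n \right)} = n^{2} + \left(-43 + n\right) = -43 + n + n^{2}$)
$12331 + \left(L{\left(-132 \right)} - 17134\right) \left(-24347 + 10007\right) = 12331 + \left(\left(-43 - 132 + \left(-132\right)^{2}\right) - 17134\right) \left(-24347 + 10007\right) = 12331 + \left(\left(-43 - 132 + 17424\right) - 17134\right) \left(-14340\right) = 12331 + \left(17249 - 17134\right) \left(-14340\right) = 12331 + 115 \left(-14340\right) = 12331 - 1649100 = -1636769$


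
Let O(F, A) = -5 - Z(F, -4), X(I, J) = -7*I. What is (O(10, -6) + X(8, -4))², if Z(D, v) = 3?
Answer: 4096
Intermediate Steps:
O(F, A) = -8 (O(F, A) = -5 - 1*3 = -5 - 3 = -8)
(O(10, -6) + X(8, -4))² = (-8 - 7*8)² = (-8 - 56)² = (-64)² = 4096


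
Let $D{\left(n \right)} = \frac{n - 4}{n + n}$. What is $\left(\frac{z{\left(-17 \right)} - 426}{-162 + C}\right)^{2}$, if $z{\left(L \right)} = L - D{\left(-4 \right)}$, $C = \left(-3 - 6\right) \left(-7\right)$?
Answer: $\frac{21904}{1089} \approx 20.114$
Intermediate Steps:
$D{\left(n \right)} = \frac{-4 + n}{2 n}$
$C = 63$ ($C = \left(-9\right) \left(-7\right) = 63$)
$z{\left(L \right)} = -1 + L$ ($z{\left(L \right)} = L - \frac{-4 - 4}{2 \left(-4\right)} = L - \frac{1}{2} \left(- \frac{1}{4}\right) \left(-8\right) = L - 1 = -1 + L$)
$\left(\frac{z{\left(-17 \right)} - 426}{-162 + C}\right)^{2} = \left(\frac{\left(-1 - 17\right) - 426}{-162 + 63}\right)^{2} = \left(\frac{-18 - 426}{-99}\right)^{2} = \left(\left(-444\right) \left(- \frac{1}{99}\right)\right)^{2} = \left(\frac{148}{33}\right)^{2} = \frac{21904}{1089}$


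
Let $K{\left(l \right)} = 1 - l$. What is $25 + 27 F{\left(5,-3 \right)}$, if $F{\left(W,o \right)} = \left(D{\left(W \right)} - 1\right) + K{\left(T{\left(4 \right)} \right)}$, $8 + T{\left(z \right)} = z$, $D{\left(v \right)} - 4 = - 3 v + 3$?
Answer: $-83$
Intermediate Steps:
$D{\left(v \right)} = 7 - 3 v$ ($D{\left(v \right)} = 4 - \left(-3 + 3 v\right) = 7 - 3 v$)
$T{\left(z \right)} = -8 + z$
$F{\left(W,o \right)} = 11 - 3 W$ ($F{\left(W,o \right)} = \left(\left(7 - 3 W\right) - 1\right) + \left(1 - \left(-8 + 4\right)\right) = \left(6 - 3 W\right) + \left(1 - -4\right) = \left(6 - 3 W\right) + \left(1 + 4\right) = \left(6 - 3 W\right) + 5 = 11 - 3 W$)
$25 + 27 F{\left(5,-3 \right)} = 25 + 27 \left(11 - 15\right) = 25 + 27 \left(-4\right) = 25 - 108 = -83$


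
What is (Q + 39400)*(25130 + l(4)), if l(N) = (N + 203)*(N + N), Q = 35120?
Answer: 1996092720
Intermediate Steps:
l(N) = 2*N*(203 + N) (l(N) = (203 + N)*(2*N) = 2*N*(203 + N))
(Q + 39400)*(25130 + l(4)) = (35120 + 39400)*(25130 + 2*4*(203 + 4)) = 74520*(25130 + 2*4*207) = 74520*(25130 + 1656) = 74520*26786 = 1996092720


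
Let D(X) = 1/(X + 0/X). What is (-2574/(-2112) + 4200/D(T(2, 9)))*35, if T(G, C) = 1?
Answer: 4705365/32 ≈ 1.4704e+5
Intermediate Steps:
D(X) = 1/X (D(X) = 1/(X + 0) = 1/X)
(-2574/(-2112) + 4200/D(T(2, 9)))*35 = (-2574/(-2112) + 4200/(1/1))*35 = (-2574*(-1/2112) + 4200/1)*35 = (39/32 + 4200*1)*35 = (39/32 + 4200)*35 = (134439/32)*35 = 4705365/32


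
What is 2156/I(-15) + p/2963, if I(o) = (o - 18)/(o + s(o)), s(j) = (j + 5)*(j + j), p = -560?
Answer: -55171620/2963 ≈ -18620.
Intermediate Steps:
s(j) = 2*j*(5 + j) (s(j) = (5 + j)*(2*j) = 2*j*(5 + j))
I(o) = (-18 + o)/(o + 2*o*(5 + o)) (I(o) = (o - 18)/(o + 2*o*(5 + o)) = (-18 + o)/(o + 2*o*(5 + o)))
2156/I(-15) + p/2963 = 2156/(((-18 - 15)/((-15)*(11 + 2*(-15))))) - 560/2963 = 2156/((-1/15*(-33)/(11 - 30))) - 560*1/2963 = 2156/((-1/15*(-33)/(-19))) - 560/2963 = 2156/((-1/15*(-1/19)*(-33))) - 560/2963 = 2156/(-11/95) - 560/2963 = 2156*(-95/11) - 560/2963 = -18620 - 560/2963 = -55171620/2963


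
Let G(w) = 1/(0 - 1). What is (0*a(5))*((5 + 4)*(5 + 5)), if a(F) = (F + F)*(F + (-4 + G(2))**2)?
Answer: 0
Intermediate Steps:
G(w) = -1 (G(w) = 1/(-1) = -1)
a(F) = 2*F*(25 + F) (a(F) = (F + F)*(F + (-4 - 1)**2) = (2*F)*(F + (-5)**2) = (2*F)*(F + 25) = (2*F)*(25 + F) = 2*F*(25 + F))
(0*a(5))*((5 + 4)*(5 + 5)) = (0*(2*5*(25 + 5)))*((5 + 4)*(5 + 5)) = (0*(2*5*30))*(9*10) = (0*300)*90 = 0*90 = 0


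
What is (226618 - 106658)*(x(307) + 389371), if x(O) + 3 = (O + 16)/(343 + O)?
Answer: 3036061917908/65 ≈ 4.6709e+10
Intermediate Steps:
x(O) = -3 + (16 + O)/(343 + O) (x(O) = -3 + (O + 16)/(343 + O) = -3 + (16 + O)/(343 + O))
(226618 - 106658)*(x(307) + 389371) = (226618 - 106658)*((-1013 - 2*307)/(343 + 307) + 389371) = 119960*((-1013 - 614)/650 + 389371) = 119960*((1/650)*(-1627) + 389371) = 119960*(-1627/650 + 389371) = 119960*(253089523/650) = 3036061917908/65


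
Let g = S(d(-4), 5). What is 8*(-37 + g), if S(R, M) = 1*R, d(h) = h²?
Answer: -168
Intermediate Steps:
S(R, M) = R
g = 16 (g = (-4)² = 16)
8*(-37 + g) = 8*(-37 + 16) = 8*(-21) = -168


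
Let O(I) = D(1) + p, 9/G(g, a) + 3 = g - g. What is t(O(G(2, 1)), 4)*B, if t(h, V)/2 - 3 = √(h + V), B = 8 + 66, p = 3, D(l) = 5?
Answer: 444 + 296*√3 ≈ 956.69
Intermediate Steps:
G(g, a) = -3 (G(g, a) = 9/(-3 + (g - g)) = 9/(-3 + 0) = 9/(-3) = 9*(-⅓) = -3)
B = 74
O(I) = 8 (O(I) = 5 + 3 = 8)
t(h, V) = 6 + 2*√(V + h) (t(h, V) = 6 + 2*√(h + V) = 6 + 2*√(V + h))
t(O(G(2, 1)), 4)*B = (6 + 2*√(4 + 8))*74 = (6 + 2*√12)*74 = (6 + 2*(2*√3))*74 = (6 + 4*√3)*74 = 444 + 296*√3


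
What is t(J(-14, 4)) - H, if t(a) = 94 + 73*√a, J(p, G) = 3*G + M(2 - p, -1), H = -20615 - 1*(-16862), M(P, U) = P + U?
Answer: 3847 + 219*√3 ≈ 4226.3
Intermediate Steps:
H = -3753 (H = -20615 + 16862 = -3753)
J(p, G) = 1 - p + 3*G (J(p, G) = 3*G + ((2 - p) - 1) = 3*G + (1 - p) = 1 - p + 3*G)
t(J(-14, 4)) - H = (94 + 73*√(1 - 1*(-14) + 3*4)) - 1*(-3753) = (94 + 73*√(1 + 14 + 12)) + 3753 = (94 + 73*√27) + 3753 = (94 + 73*(3*√3)) + 3753 = (94 + 219*√3) + 3753 = 3847 + 219*√3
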